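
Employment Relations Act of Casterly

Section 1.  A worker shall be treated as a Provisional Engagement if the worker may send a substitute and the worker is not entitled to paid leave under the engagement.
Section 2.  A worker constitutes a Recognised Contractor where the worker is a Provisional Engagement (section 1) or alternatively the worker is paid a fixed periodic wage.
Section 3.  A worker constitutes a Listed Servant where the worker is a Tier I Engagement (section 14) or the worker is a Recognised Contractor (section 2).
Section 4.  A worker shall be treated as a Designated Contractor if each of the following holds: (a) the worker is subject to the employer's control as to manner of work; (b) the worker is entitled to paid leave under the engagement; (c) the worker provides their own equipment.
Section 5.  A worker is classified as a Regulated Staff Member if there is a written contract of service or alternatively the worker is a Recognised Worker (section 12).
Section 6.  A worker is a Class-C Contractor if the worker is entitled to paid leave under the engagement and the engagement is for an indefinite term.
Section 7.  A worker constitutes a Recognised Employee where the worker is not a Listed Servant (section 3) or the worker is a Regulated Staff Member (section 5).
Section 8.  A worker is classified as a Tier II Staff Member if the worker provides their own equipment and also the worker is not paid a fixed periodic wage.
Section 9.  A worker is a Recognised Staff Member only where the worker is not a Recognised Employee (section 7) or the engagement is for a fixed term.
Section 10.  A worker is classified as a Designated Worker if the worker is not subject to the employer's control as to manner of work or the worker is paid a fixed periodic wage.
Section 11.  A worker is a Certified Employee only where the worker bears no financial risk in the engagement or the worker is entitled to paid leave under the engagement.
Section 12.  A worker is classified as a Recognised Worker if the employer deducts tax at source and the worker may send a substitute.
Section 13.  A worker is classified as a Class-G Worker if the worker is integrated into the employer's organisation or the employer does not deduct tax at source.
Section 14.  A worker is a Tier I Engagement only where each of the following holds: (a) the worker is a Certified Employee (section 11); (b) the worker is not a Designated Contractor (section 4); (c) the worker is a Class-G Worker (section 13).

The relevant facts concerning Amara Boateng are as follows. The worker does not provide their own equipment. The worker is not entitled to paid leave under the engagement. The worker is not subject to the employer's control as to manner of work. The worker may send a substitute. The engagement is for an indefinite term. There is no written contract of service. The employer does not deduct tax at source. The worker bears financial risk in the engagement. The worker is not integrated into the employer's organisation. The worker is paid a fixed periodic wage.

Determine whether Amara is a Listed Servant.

Under section 11: the worker bears no financial risk in the engagement? no; or the worker is entitled to paid leave under the engagement? no. So the worker is not a Certified Employee.
Under section 4: the worker is subject to the employer's control as to manner of work? no; and the worker is entitled to paid leave under the engagement? no; and the worker provides their own equipment? no. So the worker is not a Designated Contractor.
Under section 13: the worker is integrated into the employer's organisation? no; or the employer does not deduct tax at source? yes. So the worker is a Class-G Worker.
Under section 14: Certified Employee (section 11)? no; and not a Designated Contractor (section 4)? yes; and Class-G Worker (section 13)? yes. So the worker is not a Tier I Engagement.
Under section 1: the worker may send a substitute? yes; and the worker is not entitled to paid leave under the engagement? yes. So the worker is a Provisional Engagement.
Under section 2: Provisional Engagement (section 1)? yes; or the worker is paid a fixed periodic wage? yes. So the worker is a Recognised Contractor.
Under section 3: Tier I Engagement (section 14)? no; or Recognised Contractor (section 2)? yes. So the worker is a Listed Servant.

Yes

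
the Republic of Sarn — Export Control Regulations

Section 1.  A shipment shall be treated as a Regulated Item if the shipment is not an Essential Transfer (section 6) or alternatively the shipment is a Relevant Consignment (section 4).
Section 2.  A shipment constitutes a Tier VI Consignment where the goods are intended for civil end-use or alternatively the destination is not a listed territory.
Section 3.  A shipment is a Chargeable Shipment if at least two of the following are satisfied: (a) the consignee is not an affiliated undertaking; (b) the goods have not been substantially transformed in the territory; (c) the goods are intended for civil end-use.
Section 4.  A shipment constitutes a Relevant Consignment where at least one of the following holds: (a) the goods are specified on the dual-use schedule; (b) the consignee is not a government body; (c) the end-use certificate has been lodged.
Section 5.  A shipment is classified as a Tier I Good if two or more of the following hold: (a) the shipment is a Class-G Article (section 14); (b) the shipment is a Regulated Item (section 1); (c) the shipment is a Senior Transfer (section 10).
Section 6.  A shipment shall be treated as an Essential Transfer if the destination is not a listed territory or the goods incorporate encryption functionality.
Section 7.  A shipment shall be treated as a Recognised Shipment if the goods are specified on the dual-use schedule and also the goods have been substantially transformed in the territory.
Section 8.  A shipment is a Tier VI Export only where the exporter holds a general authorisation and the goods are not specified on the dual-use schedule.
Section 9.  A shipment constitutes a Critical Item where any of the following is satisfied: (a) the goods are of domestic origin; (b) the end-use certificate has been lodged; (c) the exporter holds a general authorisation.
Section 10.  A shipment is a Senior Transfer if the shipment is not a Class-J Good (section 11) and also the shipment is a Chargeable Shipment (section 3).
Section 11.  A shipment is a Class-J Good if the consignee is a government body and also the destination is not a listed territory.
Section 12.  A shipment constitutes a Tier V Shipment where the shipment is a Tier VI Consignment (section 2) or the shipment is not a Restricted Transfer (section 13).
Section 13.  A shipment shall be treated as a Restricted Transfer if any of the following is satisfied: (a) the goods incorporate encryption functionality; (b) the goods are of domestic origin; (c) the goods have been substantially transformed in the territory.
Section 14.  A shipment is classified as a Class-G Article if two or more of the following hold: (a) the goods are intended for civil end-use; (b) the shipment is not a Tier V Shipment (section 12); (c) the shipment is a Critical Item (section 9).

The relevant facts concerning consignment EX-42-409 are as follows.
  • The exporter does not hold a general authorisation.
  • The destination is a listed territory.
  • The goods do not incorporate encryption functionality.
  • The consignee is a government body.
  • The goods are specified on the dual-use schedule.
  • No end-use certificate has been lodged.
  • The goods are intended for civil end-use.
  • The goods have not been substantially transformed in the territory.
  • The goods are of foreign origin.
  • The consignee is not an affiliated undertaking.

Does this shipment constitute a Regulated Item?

Yes

section 6 — Essential Transfer: [the destination is not a listed territory? no] OR [the goods incorporate encryption functionality? no] → not satisfied.
section 4 — Relevant Consignment: [the goods are specified on the dual-use schedule? yes] OR [the consignee is not a government body? no] OR [the end-use certificate has been lodged? no] → satisfied.
section 1 — Regulated Item: [not an Essential Transfer (section 6)? yes] OR [Relevant Consignment (section 4)? yes] → satisfied.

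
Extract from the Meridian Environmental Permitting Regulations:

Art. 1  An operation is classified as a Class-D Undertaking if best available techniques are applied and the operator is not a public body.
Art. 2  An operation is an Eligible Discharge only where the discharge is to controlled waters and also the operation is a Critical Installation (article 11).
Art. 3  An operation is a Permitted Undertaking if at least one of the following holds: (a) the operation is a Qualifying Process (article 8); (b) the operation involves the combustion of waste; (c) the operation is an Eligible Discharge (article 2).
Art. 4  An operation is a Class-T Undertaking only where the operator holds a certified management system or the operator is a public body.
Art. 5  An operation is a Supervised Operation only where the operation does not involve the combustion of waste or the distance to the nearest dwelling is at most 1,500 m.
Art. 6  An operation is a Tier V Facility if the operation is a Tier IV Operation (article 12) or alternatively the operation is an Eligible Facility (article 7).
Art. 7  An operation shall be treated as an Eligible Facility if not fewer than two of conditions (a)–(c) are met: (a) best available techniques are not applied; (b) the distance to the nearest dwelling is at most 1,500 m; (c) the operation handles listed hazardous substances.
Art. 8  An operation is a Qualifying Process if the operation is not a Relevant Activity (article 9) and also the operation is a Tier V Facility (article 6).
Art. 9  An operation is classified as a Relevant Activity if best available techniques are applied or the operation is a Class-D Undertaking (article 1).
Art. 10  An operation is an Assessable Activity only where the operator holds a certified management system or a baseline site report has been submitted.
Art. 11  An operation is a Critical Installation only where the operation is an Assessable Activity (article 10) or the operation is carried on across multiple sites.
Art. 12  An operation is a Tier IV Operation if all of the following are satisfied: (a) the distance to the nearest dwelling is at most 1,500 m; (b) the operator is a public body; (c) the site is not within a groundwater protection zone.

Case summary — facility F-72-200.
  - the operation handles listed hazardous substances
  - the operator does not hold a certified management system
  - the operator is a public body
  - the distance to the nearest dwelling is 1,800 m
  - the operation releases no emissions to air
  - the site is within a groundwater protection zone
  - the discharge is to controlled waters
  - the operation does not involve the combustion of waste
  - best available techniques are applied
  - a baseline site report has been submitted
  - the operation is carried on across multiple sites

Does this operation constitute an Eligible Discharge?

Yes

Under article 10: the operator holds a certified management system? no; or a baseline site report has been submitted? yes. So the operation is an Assessable Activity.
Under article 11: Assessable Activity (article 10)? yes; or the operation is carried on across multiple sites? yes. So the operation is a Critical Installation.
Under article 2: the discharge is to controlled waters? yes; and Critical Installation (article 11)? yes. So the operation is an Eligible Discharge.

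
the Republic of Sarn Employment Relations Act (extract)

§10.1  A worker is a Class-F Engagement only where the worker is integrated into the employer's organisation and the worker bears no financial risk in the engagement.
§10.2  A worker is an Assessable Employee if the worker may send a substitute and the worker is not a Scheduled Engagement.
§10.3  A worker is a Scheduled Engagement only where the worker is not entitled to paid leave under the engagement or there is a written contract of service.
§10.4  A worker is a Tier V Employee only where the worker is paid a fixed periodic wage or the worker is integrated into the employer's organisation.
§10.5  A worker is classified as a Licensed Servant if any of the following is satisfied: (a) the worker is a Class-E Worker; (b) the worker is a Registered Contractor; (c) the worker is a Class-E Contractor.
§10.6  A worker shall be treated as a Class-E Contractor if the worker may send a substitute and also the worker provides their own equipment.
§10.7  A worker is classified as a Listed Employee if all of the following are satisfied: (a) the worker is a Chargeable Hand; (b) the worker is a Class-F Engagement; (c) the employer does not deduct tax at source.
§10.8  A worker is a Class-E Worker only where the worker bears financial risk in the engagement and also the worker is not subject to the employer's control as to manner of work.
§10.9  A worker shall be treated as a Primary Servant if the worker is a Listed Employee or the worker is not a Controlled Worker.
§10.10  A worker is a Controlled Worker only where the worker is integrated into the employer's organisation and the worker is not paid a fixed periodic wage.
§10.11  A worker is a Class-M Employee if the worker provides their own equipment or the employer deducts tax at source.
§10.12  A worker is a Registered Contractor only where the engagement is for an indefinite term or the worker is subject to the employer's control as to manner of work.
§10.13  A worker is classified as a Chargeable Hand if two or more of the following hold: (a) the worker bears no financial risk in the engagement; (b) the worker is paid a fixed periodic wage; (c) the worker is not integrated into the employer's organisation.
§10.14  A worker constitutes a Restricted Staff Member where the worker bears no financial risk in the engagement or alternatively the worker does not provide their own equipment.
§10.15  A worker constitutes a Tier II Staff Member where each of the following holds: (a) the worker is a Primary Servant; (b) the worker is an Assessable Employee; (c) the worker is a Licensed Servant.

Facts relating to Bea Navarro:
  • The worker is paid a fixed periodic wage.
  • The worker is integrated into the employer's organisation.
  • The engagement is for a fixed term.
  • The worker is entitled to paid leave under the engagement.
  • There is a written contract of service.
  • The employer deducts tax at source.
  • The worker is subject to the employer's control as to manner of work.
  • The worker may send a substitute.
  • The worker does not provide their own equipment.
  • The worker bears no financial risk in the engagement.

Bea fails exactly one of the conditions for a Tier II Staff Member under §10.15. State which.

Assessable Employee

Under §10.13: the worker bears no financial risk in the engagement? yes; the worker is paid a fixed periodic wage? yes; the worker is not integrated into the employer's organisation? no — 2 of 3 hold (need ≥2) → satisfied.
Under §10.1: the worker is integrated into the employer's organisation? yes; and the worker bears no financial risk in the engagement? yes. So the worker is a Class-F Engagement.
Under §10.7: Chargeable Hand (§10.13)? yes; and Class-F Engagement (§10.1)? yes; and the employer does not deduct tax at source? no. So the worker is not a Listed Employee.
Under §10.10: the worker is integrated into the employer's organisation? yes; and the worker is not paid a fixed periodic wage? no. So the worker is not a Controlled Worker.
Under §10.9: Listed Employee (§10.7)? no; or not a Controlled Worker (§10.10)? yes. So the worker is a Primary Servant.
Under §10.3: the worker is not entitled to paid leave under the engagement? no; or there is a written contract of service? yes. So the worker is a Scheduled Engagement.
Under §10.2: the worker may send a substitute? yes; and not a Scheduled Engagement (§10.3)? no. So the worker is not an Assessable Employee.
Under §10.8: the worker bears financial risk in the engagement? no; and the worker is not subject to the employer's control as to manner of work? no. So the worker is not a Class-E Worker.
Under §10.12: the engagement is for an indefinite term? no; or the worker is subject to the employer's control as to manner of work? yes. So the worker is a Registered Contractor.
Under §10.6: the worker may send a substitute? yes; and the worker provides their own equipment? no. So the worker is not a Class-E Contractor.
Under §10.5: Class-E Worker (§10.8)? no; or Registered Contractor (§10.12)? yes; or Class-E Contractor (§10.6)? no. So the worker is a Licensed Servant.
Under §10.15: Primary Servant (§10.9)? yes; and Assessable Employee (§10.2)? no; and Licensed Servant (§10.5)? yes. So the worker is not a Tier II Staff Member.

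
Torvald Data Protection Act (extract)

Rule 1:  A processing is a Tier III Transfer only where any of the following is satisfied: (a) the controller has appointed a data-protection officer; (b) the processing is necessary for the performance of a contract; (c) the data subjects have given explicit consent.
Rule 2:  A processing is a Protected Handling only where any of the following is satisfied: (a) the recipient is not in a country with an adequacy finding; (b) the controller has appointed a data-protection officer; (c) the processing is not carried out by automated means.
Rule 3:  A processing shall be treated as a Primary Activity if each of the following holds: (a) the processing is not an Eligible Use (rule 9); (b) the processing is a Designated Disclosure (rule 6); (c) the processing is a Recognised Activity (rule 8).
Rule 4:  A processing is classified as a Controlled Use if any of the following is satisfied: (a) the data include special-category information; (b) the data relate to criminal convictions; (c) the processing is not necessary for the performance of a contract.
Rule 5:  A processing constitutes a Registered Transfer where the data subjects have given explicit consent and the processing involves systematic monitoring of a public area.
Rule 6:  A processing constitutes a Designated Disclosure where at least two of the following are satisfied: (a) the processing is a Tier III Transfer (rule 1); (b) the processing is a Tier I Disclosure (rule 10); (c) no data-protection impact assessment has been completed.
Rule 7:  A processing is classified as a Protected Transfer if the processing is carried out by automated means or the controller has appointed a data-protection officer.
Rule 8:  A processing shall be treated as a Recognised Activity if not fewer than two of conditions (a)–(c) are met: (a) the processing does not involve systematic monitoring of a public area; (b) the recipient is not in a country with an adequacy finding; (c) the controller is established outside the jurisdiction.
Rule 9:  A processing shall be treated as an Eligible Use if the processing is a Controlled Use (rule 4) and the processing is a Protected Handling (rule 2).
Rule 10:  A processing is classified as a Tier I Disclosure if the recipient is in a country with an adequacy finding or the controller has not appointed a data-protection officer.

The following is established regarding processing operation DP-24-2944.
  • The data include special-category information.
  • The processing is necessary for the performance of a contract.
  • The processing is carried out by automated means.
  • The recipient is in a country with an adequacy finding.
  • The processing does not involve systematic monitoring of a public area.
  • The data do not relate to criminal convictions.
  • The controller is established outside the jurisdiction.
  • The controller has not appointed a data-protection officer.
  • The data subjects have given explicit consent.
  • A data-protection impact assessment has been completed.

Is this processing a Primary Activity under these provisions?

Yes

rule 4 — Controlled Use: [the data include special-category information? yes] OR [the data relate to criminal convictions? no] OR [the processing is not necessary for the performance of a contract? no] → satisfied.
rule 2 — Protected Handling: [the recipient is not in a country with an adequacy finding? no] OR [the controller has appointed a data-protection officer? no] OR [the processing is not carried out by automated means? no] → not satisfied.
rule 9 — Eligible Use: [Controlled Use (rule 4)? yes] AND [Protected Handling (rule 2)? no] → not satisfied.
rule 1 — Tier III Transfer: [the controller has appointed a data-protection officer? no] OR [the processing is necessary for the performance of a contract? yes] OR [the data subjects have given explicit consent? yes] → satisfied.
rule 10 — Tier I Disclosure: [the recipient is in a country with an adequacy finding? yes] OR [the controller has not appointed a data-protection officer? yes] → satisfied.
rule 6 — Designated Disclosure: Tier III Transfer (rule 1)? yes; Tier I Disclosure (rule 10)? yes; no data-protection impact assessment has been completed? no — 2 of 3 hold (need ≥2) → satisfied.
rule 8 — Recognised Activity: the processing does not involve systematic monitoring of a public area? yes; the recipient is not in a country with an adequacy finding? no; the controller is established outside the jurisdiction? yes — 2 of 3 hold (need ≥2) → satisfied.
rule 3 — Primary Activity: [not an Eligible Use (rule 9)? yes] AND [Designated Disclosure (rule 6)? yes] AND [Recognised Activity (rule 8)? yes] → satisfied.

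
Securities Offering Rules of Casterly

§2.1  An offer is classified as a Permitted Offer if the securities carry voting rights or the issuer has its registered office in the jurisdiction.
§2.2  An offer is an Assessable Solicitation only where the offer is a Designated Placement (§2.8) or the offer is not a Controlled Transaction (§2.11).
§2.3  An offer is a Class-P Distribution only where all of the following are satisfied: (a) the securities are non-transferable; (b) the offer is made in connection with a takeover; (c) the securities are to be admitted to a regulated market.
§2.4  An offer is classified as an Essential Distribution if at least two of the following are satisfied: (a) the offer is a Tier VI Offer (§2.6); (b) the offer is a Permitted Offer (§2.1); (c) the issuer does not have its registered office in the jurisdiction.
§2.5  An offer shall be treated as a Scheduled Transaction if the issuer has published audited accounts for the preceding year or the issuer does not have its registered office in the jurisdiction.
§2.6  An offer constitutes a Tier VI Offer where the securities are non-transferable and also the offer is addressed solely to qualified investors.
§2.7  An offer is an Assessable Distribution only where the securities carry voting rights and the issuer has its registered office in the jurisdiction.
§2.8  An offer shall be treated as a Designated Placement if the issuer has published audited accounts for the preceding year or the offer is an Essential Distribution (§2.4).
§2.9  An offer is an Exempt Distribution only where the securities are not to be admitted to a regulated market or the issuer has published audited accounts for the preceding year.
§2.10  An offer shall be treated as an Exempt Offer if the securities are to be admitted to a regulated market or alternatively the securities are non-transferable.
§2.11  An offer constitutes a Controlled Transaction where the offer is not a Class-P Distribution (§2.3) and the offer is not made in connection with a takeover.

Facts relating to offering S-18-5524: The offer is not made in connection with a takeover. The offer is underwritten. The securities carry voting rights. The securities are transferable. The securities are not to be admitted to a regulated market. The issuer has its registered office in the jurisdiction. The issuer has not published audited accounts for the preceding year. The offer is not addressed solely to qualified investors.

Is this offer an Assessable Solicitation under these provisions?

No

§2.6 — Tier VI Offer: [the securities are non-transferable? no] AND [the offer is addressed solely to qualified investors? no] → not satisfied.
§2.1 — Permitted Offer: [the securities carry voting rights? yes] OR [the issuer has its registered office in the jurisdiction? yes] → satisfied.
§2.4 — Essential Distribution: Tier VI Offer (§2.6)? no; Permitted Offer (§2.1)? yes; the issuer does not have its registered office in the jurisdiction? no — 1 of 3 hold (need ≥2) → not satisfied.
§2.8 — Designated Placement: [the issuer has published audited accounts for the preceding year? no] OR [Essential Distribution (§2.4)? no] → not satisfied.
§2.3 — Class-P Distribution: [the securities are non-transferable? no] AND [the offer is made in connection with a takeover? no] AND [the securities are to be admitted to a regulated market? no] → not satisfied.
§2.11 — Controlled Transaction: [not a Class-P Distribution (§2.3)? yes] AND [the offer is not made in connection with a takeover? yes] → satisfied.
§2.2 — Assessable Solicitation: [Designated Placement (§2.8)? no] OR [not a Controlled Transaction (§2.11)? no] → not satisfied.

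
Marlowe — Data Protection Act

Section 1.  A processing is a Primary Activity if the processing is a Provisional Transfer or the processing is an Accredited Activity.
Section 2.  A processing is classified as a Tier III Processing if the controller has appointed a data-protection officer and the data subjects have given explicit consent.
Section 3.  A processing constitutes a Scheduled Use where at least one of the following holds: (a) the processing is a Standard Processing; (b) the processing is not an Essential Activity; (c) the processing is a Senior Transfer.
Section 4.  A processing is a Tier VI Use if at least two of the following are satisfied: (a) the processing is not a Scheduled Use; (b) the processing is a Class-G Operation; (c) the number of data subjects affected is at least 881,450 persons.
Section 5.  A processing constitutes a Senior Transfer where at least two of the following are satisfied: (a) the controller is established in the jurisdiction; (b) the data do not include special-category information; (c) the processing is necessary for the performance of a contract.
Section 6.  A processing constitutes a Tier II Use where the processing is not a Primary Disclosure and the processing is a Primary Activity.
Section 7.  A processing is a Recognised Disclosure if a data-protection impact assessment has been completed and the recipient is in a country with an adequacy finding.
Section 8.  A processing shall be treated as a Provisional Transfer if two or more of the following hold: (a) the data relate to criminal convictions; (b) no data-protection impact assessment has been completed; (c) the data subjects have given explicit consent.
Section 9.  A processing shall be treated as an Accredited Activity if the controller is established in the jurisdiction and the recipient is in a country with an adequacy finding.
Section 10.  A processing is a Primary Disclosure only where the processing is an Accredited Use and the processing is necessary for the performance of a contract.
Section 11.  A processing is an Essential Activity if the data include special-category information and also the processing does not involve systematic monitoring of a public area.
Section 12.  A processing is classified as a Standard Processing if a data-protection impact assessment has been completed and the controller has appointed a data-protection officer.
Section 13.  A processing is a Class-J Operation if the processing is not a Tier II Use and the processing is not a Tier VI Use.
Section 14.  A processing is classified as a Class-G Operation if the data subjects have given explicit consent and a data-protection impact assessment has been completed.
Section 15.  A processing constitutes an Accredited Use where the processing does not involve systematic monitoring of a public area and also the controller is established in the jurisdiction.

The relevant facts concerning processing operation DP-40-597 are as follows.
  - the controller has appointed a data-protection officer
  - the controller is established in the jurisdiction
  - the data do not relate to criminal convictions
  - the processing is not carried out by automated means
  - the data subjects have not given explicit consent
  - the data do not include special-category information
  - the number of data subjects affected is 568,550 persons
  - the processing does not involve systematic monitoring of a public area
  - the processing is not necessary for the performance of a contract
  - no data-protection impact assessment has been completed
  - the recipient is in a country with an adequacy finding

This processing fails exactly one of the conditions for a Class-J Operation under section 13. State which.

Tier II Use

Under section 15: the processing does not involve systematic monitoring of a public area? yes; and the controller is established in the jurisdiction? yes. So the processing is an Accredited Use.
Under section 10: Accredited Use (section 15)? yes; and the processing is necessary for the performance of a contract? no. So the processing is not a Primary Disclosure.
Under section 8: the data relate to criminal convictions? no; no data-protection impact assessment has been completed? yes; the data subjects have given explicit consent? no — 1 of 3 hold (need ≥2) → not satisfied.
Under section 9: the controller is established in the jurisdiction? yes; and the recipient is in a country with an adequacy finding? yes. So the processing is an Accredited Activity.
Under section 1: Provisional Transfer (section 8)? no; or Accredited Activity (section 9)? yes. So the processing is a Primary Activity.
Under section 6: not a Primary Disclosure (section 10)? yes; and Primary Activity (section 1)? yes. So the processing is a Tier II Use.
Under section 12: a data-protection impact assessment has been completed? no; and the controller has appointed a data-protection officer? yes. So the processing is not a Standard Processing.
Under section 11: the data include special-category information? no; and the processing does not involve systematic monitoring of a public area? yes. So the processing is not an Essential Activity.
Under section 5: the controller is established in the jurisdiction? yes; the data do not include special-category information? yes; the processing is necessary for the performance of a contract? no — 2 of 3 hold (need ≥2) → satisfied.
Under section 3: Standard Processing (section 12)? no; or not an Essential Activity (section 11)? yes; or Senior Transfer (section 5)? yes. So the processing is a Scheduled Use.
Under section 14: the data subjects have given explicit consent? no; and a data-protection impact assessment has been completed? no. So the processing is not a Class-G Operation.
Under section 4: not a Scheduled Use (section 3)? no; Class-G Operation (section 14)? no; number of data subjects affected: 568,550 persons ≥ 881,450 persons? no — 0 of 3 hold (need ≥2) → not satisfied.
Under section 13: not a Tier II Use (section 6)? no; and not a Tier VI Use (section 4)? yes. So the processing is not a Class-J Operation.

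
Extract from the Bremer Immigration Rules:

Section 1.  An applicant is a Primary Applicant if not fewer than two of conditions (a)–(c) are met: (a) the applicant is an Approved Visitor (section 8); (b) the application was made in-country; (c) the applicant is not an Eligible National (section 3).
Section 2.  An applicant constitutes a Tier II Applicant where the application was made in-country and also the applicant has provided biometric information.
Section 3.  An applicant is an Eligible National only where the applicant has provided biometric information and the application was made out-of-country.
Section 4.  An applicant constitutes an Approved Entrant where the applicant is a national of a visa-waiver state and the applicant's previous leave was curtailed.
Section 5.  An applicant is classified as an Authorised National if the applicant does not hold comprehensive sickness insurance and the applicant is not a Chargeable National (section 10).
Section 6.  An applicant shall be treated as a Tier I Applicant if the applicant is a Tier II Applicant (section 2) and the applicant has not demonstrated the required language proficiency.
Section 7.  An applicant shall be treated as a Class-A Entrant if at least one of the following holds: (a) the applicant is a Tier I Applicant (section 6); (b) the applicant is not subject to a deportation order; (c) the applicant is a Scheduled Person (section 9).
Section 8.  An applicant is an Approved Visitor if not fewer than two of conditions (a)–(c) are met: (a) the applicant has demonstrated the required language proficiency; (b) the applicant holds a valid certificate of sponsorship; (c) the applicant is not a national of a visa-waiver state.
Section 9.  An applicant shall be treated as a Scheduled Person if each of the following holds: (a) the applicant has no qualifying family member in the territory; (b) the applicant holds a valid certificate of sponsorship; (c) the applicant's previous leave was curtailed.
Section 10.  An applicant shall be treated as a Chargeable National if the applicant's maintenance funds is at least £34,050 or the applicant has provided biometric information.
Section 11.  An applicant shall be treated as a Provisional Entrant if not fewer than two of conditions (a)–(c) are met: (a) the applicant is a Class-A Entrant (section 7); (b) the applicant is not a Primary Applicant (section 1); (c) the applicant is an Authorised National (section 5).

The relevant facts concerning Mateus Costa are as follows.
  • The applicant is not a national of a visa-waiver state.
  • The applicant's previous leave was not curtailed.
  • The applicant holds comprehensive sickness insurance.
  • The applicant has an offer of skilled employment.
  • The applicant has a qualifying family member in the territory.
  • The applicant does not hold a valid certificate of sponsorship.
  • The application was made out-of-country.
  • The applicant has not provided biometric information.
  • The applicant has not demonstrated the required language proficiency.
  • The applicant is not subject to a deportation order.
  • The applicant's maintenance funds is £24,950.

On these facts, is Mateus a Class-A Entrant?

Yes

section 2 — Tier II Applicant: [the application was made in-country? no] AND [the applicant has provided biometric information? no] → not satisfied.
section 6 — Tier I Applicant: [Tier II Applicant (section 2)? no] AND [the applicant has not demonstrated the required language proficiency? yes] → not satisfied.
section 9 — Scheduled Person: [the applicant has no qualifying family member in the territory? no] AND [the applicant holds a valid certificate of sponsorship? no] AND [the applicant's previous leave was curtailed? no] → not satisfied.
section 7 — Class-A Entrant: [Tier I Applicant (section 6)? no] OR [the applicant is not subject to a deportation order? yes] OR [Scheduled Person (section 9)? no] → satisfied.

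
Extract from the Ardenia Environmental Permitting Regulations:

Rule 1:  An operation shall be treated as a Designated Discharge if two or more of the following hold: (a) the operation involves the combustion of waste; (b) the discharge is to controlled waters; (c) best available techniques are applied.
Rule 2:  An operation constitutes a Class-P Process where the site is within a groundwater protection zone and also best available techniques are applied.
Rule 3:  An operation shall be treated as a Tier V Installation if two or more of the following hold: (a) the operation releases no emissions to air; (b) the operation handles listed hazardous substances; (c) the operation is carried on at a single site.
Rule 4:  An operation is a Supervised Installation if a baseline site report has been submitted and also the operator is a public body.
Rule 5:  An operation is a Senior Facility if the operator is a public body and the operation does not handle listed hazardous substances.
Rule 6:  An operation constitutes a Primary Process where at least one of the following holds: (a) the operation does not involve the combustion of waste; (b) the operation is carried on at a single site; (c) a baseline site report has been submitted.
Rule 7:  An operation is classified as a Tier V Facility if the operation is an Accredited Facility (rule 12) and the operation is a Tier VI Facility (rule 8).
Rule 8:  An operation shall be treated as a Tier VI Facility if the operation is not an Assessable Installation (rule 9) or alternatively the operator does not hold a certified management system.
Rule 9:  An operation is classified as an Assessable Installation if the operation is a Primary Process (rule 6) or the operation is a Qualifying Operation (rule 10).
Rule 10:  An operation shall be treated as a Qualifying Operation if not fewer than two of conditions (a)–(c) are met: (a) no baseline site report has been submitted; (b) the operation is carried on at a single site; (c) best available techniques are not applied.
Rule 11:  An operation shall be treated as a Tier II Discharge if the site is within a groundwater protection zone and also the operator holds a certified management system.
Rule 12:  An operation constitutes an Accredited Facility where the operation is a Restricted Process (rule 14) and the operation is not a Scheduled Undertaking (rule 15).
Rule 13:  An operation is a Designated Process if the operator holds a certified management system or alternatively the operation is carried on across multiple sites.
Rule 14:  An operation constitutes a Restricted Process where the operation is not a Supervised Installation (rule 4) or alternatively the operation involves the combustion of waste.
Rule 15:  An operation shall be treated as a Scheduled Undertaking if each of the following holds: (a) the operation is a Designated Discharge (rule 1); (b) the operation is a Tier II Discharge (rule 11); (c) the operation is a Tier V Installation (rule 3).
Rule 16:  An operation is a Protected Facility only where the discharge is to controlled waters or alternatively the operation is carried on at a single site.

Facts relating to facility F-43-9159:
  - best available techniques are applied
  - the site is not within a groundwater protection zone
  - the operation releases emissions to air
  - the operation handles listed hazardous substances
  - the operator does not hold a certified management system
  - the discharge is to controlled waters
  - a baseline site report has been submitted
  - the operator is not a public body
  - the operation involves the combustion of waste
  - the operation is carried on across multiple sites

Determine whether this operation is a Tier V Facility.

Under rule 4: a baseline site report has been submitted? yes; and the operator is a public body? no. So the operation is not a Supervised Installation.
Under rule 14: not a Supervised Installation (rule 4)? yes; or the operation involves the combustion of waste? yes. So the operation is a Restricted Process.
Under rule 1: the operation involves the combustion of waste? yes; the discharge is to controlled waters? yes; best available techniques are applied? yes — 3 of 3 hold (need ≥2) → satisfied.
Under rule 11: the site is within a groundwater protection zone? no; and the operator holds a certified management system? no. So the operation is not a Tier II Discharge.
Under rule 3: the operation releases no emissions to air? no; the operation handles listed hazardous substances? yes; the operation is carried on at a single site? no — 1 of 3 hold (need ≥2) → not satisfied.
Under rule 15: Designated Discharge (rule 1)? yes; and Tier II Discharge (rule 11)? no; and Tier V Installation (rule 3)? no. So the operation is not a Scheduled Undertaking.
Under rule 12: Restricted Process (rule 14)? yes; and not a Scheduled Undertaking (rule 15)? yes. So the operation is an Accredited Facility.
Under rule 6: the operation does not involve the combustion of waste? no; or the operation is carried on at a single site? no; or a baseline site report has been submitted? yes. So the operation is a Primary Process.
Under rule 10: no baseline site report has been submitted? no; the operation is carried on at a single site? no; best available techniques are not applied? no — 0 of 3 hold (need ≥2) → not satisfied.
Under rule 9: Primary Process (rule 6)? yes; or Qualifying Operation (rule 10)? no. So the operation is an Assessable Installation.
Under rule 8: not an Assessable Installation (rule 9)? no; or the operator does not hold a certified management system? yes. So the operation is a Tier VI Facility.
Under rule 7: Accredited Facility (rule 12)? yes; and Tier VI Facility (rule 8)? yes. So the operation is a Tier V Facility.

Yes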